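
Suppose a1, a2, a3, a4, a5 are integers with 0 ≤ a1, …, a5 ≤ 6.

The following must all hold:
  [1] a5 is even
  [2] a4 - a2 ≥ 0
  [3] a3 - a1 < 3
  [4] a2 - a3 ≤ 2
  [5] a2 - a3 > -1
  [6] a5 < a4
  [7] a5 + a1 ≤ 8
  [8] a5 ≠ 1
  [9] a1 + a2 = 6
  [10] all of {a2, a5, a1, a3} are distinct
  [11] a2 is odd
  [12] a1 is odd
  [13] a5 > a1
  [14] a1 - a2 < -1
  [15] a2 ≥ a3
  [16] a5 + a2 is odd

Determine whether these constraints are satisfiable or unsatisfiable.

Satisfiable

Take a1 = 1, a2 = 5, a3 = 3, a4 = 5, a5 = 4. Then constraint 2: a4 - a2 = 0; constraint 3: a3 - a1 = 2; constraint 4: a2 - a3 = 2, and every other listed constraint is also met.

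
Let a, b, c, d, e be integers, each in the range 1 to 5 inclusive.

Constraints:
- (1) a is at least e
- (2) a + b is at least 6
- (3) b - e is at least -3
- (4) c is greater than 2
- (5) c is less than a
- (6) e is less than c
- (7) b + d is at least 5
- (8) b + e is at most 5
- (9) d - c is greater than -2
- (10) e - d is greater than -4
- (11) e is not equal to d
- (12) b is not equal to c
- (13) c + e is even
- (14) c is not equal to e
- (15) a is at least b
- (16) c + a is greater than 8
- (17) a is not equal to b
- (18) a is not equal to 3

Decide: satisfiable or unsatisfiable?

One satisfying assignment is a = 5, b = 2, c = 4, d = 4, e = 2.
For the less obvious constraints — constraint 2: a + b = 7; constraint 3: b - e = 0; constraint 7: b + d = 6 — and the others hold by inspection.

Satisfiable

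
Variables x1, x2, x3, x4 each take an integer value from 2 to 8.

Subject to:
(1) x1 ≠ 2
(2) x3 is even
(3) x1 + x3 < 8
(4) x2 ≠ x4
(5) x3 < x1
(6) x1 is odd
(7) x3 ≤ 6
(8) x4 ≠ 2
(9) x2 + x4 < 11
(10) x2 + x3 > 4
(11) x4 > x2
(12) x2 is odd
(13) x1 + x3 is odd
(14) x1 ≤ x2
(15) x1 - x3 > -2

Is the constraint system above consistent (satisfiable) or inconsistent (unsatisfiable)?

Satisfiable

Try x1 = 3, x2 = 3, x3 = 2, x4 = 6.
Check constraint 3: x1 + x3 = 5; constraint 9: x2 + x4 = 9; constraint 10: x2 + x3 = 5. The remaining constraints are straightforward to verify.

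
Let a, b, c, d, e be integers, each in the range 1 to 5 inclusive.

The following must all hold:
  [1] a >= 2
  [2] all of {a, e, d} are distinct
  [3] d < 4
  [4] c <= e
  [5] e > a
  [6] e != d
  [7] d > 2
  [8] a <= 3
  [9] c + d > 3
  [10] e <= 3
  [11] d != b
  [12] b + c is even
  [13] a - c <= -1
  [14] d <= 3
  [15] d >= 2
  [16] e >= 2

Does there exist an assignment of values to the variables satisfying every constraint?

Constraints 1, 8, 10, 14, 15, and 16 confine each of a, e, d to the 2 values {2, 3}.
Constraint 2 requires all 3 of them to be distinct, but only 2 values are available — impossible by the pigeonhole principle.

Unsatisfiable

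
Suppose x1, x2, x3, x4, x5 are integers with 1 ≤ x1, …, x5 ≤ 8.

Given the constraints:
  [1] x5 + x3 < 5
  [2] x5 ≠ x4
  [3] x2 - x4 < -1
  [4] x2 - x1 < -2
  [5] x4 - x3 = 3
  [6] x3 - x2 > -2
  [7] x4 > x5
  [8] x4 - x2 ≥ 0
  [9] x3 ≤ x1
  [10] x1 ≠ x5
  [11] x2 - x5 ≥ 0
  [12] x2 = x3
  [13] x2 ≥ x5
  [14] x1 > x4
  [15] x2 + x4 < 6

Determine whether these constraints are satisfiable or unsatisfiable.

Satisfiable

The assignment x1 = 6, x2 = 1, x3 = 1, x4 = 4, x5 = 1 works:
  constraint 1 holds since x5 + x3 = 2.
  constraint 3 holds since x2 - x4 = -3.
The rest check out directly.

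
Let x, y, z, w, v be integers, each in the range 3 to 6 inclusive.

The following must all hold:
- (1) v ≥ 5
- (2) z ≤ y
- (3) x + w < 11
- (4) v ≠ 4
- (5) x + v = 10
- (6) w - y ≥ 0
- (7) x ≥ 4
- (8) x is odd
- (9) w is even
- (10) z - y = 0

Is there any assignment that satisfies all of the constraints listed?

Satisfiable

Setting (x, y, z, w, v) = (5, 4, 4, 4, 5) satisfies everything: constraint 3: x + w = 9; constraint 5: x + v = 10, and the others follow.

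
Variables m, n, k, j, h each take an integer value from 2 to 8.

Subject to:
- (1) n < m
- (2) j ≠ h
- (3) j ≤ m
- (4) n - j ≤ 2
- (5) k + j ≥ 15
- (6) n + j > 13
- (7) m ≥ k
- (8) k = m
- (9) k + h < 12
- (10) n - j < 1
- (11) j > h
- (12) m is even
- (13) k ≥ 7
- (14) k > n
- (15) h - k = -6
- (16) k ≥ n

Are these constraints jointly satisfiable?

Satisfiable

Try m = 8, n = 7, k = 8, j = 8, h = 2.
Check constraint 4: n - j = -1; constraint 5: k + j = 16; constraint 6: n + j = 15. The remaining constraints are straightforward to verify.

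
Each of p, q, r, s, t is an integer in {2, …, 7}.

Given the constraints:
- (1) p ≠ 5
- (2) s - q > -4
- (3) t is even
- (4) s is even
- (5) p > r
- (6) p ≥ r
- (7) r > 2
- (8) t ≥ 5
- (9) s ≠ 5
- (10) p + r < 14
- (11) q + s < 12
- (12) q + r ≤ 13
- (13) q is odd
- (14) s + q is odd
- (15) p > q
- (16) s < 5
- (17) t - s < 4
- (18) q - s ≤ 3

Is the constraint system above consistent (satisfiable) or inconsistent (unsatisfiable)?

Satisfiable

Try p = 7, q = 5, r = 6, s = 4, t = 6.
Check constraint 2: s - q = -1; constraint 10: p + r = 13. The remaining constraints are straightforward to verify.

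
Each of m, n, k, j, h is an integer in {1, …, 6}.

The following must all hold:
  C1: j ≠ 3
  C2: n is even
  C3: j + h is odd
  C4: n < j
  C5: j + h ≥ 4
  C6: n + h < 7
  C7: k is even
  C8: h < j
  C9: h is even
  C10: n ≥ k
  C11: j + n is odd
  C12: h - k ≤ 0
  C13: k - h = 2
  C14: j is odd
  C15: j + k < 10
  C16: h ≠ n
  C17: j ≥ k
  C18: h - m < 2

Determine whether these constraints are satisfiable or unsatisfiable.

Setting (m, n, k, j, h) = (2, 4, 4, 5, 2) satisfies everything: constraint 5: j + h = 7; constraint 6: n + h = 6; constraint 12: h - k = -2, and the others follow.

Satisfiable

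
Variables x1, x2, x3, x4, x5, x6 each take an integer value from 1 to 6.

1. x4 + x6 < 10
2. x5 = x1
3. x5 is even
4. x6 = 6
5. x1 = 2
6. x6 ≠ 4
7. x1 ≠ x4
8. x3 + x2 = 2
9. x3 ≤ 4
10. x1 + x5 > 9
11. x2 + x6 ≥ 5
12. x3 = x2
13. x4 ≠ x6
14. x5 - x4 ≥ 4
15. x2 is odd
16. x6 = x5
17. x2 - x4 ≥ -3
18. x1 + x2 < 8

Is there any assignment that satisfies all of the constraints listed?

Unsatisfiable

Constraint 4 fixes x6 = 6 and constraint 5 fixes x1 = 2. Constraints 2 and 16 give x6 = x5 = x1, so x6 = x1. But 6 ≠ 2 — contradiction.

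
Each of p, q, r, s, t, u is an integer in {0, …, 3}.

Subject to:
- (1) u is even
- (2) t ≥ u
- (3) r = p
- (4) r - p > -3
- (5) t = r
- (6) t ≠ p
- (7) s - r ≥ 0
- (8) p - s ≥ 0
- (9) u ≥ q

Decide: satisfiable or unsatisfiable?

From constraints 3 and 5, t = r = p, so t = p. But constraint 6 says t ≠ p. Contradiction.

Unsatisfiable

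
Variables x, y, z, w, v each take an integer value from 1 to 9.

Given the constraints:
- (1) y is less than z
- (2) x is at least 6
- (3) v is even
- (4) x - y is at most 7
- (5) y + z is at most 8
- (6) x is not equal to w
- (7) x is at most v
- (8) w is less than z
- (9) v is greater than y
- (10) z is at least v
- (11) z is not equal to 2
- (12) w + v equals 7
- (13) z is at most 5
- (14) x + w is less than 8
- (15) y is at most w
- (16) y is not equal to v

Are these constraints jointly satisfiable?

From constraints 2 and 7: v ≥ x and x ≥ 6, so v ≥ 6. From constraints 10 and 13: v ≤ z and z ≤ 5, so v ≤ 5. But 5 < 6, so no value of v works.

Unsatisfiable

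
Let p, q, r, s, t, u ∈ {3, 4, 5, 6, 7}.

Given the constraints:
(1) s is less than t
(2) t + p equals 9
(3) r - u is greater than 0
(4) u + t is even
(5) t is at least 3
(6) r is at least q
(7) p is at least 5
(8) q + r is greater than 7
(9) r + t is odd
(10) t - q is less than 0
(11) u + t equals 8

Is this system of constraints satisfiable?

One satisfying assignment is p = 5, q = 5, r = 5, s = 3, t = 4, u = 4.
For the less obvious constraints — constraint 2: t + p = 9; constraint 3: r - u = 1 — and the others hold by inspection.

Satisfiable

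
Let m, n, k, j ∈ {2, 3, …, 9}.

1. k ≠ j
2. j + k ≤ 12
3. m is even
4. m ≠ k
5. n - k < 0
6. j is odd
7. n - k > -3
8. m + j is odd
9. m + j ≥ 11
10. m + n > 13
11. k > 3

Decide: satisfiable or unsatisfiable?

Satisfiable

Try m = 8, n = 8, k = 9, j = 3.
Check constraint 2: j + k = 12; constraint 5: n - k = -1. The remaining constraints are straightforward to verify.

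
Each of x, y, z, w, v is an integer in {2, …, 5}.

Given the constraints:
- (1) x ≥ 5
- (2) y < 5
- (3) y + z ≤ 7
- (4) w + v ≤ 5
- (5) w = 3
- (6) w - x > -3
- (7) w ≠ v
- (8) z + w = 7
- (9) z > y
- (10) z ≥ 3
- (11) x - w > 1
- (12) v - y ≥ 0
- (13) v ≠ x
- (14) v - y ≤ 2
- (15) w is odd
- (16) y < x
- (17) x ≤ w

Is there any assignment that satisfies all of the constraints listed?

Unsatisfiable

From constraint 10: z ≥ 3. From constraints 1 and 17: w ≥ x ≥ 5. Hence z + w ≥ 8. But constraint 8 requires z + w = 7, and 7 < 8. Contradiction.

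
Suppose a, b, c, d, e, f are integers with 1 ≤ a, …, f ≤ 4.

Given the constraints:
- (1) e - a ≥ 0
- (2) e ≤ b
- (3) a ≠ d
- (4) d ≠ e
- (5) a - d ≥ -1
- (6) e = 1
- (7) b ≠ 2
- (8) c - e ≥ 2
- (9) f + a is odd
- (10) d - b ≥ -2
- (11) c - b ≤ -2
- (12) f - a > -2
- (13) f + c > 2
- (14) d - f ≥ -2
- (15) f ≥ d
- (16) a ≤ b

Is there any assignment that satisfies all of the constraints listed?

Constraints 1, 5, 8, 10, and 11 give a − d ≥ -1, d − b ≥ -2, b − c ≥ 2, c − e ≥ 2, e − a ≥ 0.
Adding all 5 inequalities: the left sides telescope to 0, and the right sides sum to (-1) + (-2) + 2 + 2 + 0 = 1. So 0 ≥ 1, which is false.

Unsatisfiable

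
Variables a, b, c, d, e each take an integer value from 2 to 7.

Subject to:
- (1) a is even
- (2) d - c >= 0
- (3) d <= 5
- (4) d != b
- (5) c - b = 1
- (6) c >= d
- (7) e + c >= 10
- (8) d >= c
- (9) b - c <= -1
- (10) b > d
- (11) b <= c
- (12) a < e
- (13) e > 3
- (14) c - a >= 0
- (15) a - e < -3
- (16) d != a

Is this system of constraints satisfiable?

Constraints 2, 9, and 10 give b < c, c ≤ d, d < b. Chaining: b < c ≤ d < b, which forces b < b — impossible.

Unsatisfiable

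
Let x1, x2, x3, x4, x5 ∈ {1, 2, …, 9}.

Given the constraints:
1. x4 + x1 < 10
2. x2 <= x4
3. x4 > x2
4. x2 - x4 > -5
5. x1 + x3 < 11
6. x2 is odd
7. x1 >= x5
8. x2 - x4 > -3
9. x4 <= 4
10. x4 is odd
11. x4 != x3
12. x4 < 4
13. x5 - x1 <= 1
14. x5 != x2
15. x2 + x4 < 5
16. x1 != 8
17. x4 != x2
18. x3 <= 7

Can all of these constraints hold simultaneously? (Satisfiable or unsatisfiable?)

Satisfiable

Try x1 = 4, x2 = 1, x3 = 6, x4 = 3, x5 = 3.
Check constraint 1: x4 + x1 = 7; constraint 4: x2 - x4 = -2; constraint 5: x1 + x3 = 10. The remaining constraints are straightforward to verify.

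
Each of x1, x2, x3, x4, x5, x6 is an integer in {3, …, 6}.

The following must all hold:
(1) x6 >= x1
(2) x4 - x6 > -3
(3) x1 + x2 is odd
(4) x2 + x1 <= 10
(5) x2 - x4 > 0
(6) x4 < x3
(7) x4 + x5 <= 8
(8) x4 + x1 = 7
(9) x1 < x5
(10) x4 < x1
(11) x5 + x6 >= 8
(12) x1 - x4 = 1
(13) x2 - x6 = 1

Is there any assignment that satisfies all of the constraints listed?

Satisfiable

Setting (x1, x2, x3, x4, x5, x6) = (4, 5, 6, 3, 5, 4) satisfies everything: constraint 2: x4 - x6 = -1; constraint 4: x2 + x1 = 9, and the others follow.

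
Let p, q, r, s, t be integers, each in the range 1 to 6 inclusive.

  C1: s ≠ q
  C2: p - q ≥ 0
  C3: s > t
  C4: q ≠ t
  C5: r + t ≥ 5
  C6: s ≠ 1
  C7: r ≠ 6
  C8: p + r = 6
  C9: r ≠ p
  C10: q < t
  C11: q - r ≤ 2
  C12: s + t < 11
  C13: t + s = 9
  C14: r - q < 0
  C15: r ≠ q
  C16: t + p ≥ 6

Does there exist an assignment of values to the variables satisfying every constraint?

Satisfiable

The assignment p = 4, q = 3, r = 2, s = 5, t = 4 works:
  constraint 2 holds since p - q = 1.
  constraint 5 holds since r + t = 6.
The rest check out directly.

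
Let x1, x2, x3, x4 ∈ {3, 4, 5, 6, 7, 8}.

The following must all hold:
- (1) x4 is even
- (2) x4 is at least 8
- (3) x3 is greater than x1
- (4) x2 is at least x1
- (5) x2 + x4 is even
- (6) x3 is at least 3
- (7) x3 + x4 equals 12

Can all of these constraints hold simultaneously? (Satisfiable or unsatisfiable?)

Satisfiable

Take x1 = 3, x2 = 6, x3 = 4, x4 = 8. Then constraint 1: x4 = 8 is even; constraint 7: x3 + x4 = 12, and every other listed constraint is also met.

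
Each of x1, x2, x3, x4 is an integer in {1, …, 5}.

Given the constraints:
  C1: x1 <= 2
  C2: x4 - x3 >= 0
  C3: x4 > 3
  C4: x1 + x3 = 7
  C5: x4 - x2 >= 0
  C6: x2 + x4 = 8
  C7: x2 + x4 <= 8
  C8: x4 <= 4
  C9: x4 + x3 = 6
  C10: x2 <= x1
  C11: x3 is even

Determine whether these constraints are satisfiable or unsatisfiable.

Unsatisfiable

From constraints 1 and 10: x2 ≤ x1 ≤ 2. From constraint 8: x4 ≤ 4. Hence x2 + x4 ≤ 6. But constraint 6 requires x2 + x4 = 8, and 8 > 6. Contradiction.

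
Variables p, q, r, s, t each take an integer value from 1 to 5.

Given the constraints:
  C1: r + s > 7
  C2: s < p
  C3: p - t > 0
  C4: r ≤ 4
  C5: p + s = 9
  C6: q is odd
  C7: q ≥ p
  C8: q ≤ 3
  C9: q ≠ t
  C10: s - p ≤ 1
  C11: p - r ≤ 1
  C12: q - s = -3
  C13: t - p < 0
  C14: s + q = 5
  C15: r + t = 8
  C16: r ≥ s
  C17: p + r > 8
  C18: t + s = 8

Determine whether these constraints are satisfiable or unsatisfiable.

From constraints 7 and 8: p ≤ q ≤ 3. From constraints 4 and 16: s ≤ r ≤ 4. Hence p + s ≤ 7. But constraint 5 requires p + s = 9, and 9 > 7. Contradiction.

Unsatisfiable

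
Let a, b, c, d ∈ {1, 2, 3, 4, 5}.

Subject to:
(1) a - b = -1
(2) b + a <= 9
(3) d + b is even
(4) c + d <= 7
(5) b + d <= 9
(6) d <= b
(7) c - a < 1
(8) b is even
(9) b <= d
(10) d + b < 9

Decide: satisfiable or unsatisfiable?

One satisfying assignment is a = 3, b = 4, c = 3, d = 4.
For the less obvious constraints — constraint 1: a - b = -1; constraint 2: b + a = 7 — and the others hold by inspection.

Satisfiable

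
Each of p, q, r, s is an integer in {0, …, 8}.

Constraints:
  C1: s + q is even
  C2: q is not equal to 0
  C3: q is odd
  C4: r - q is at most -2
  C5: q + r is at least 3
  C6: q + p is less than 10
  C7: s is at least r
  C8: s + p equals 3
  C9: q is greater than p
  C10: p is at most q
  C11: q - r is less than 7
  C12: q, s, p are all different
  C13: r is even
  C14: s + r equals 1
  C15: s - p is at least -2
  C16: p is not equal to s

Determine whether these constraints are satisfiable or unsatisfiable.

Satisfiable

Try p = 2, q = 5, r = 0, s = 1.
Check constraint 4: r - q = -5; constraint 5: q + r = 5. The remaining constraints are straightforward to verify.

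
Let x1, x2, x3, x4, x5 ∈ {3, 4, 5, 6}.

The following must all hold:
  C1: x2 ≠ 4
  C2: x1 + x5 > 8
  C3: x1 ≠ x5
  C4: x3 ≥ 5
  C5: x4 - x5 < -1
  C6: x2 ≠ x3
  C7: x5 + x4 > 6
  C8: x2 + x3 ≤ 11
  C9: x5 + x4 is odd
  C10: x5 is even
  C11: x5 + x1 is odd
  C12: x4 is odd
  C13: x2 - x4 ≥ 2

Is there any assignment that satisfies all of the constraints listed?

Try x1 = 5, x2 = 5, x3 = 6, x4 = 3, x5 = 6.
Check constraint 2: x1 + x5 = 11; constraint 5: x4 - x5 = -3. The remaining constraints are straightforward to verify.

Satisfiable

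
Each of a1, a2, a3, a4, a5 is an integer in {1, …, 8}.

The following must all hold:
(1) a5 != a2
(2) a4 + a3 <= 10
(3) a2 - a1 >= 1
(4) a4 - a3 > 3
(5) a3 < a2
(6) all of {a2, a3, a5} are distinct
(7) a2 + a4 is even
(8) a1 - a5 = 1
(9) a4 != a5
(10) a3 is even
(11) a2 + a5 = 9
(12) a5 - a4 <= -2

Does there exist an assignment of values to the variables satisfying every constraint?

Satisfiable

Try a1 = 4, a2 = 6, a3 = 2, a4 = 8, a5 = 3.
Check constraint 2: a4 + a3 = 10; constraint 3: a2 - a1 = 2; constraint 4: a4 - a3 = 6. The remaining constraints are straightforward to verify.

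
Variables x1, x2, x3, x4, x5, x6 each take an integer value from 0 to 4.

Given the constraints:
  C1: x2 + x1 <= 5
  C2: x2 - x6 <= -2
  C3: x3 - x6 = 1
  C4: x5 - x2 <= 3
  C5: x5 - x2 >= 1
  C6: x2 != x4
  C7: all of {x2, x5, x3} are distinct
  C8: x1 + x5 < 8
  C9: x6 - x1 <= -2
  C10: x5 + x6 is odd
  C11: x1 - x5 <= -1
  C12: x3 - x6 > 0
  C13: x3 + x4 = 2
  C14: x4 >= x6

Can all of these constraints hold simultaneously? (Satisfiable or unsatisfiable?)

Unsatisfiable

Constraints 2, 4, 9, and 11 give x6 − x2 ≥ 2, x2 − x5 ≥ -3, x5 − x1 ≥ 1, x1 − x6 ≥ 2.
Adding all 4 inequalities: the left sides telescope to 0, and the right sides sum to 2 + (-3) + 1 + 2 = 2. So 0 ≥ 2, which is false.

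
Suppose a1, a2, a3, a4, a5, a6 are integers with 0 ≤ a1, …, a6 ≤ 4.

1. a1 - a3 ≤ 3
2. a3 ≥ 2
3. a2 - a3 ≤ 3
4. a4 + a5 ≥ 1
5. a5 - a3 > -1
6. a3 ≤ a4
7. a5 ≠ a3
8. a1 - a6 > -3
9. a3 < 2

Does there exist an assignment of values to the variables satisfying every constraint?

Unsatisfiable

From constraint 2: a3 ≥ 2. From constraint 9: a3 ≤ 1. But 1 < 2, so no value of a3 works.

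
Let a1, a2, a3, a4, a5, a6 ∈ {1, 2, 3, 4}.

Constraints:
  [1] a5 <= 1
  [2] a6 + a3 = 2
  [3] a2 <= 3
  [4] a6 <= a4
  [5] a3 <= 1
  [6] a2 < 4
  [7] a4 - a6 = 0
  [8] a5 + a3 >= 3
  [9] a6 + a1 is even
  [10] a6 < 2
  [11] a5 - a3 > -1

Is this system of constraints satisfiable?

From constraint 1: a5 ≤ 1. From constraint 5: a3 ≤ 1. Hence a5 + a3 ≤ 2. But constraint 8 requires a5 + a3 ≥ 3, and 3 > 2. Contradiction.

Unsatisfiable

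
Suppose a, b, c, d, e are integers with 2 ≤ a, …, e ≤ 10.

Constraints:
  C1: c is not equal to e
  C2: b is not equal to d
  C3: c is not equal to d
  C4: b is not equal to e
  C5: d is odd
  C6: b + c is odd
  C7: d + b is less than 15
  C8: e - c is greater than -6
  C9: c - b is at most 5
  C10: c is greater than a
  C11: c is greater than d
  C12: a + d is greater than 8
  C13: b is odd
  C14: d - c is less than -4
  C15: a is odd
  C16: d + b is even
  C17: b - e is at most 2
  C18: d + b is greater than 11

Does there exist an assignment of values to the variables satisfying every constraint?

Try a = 5, b = 7, c = 10, d = 5, e = 6.
Check constraint 7: d + b = 12; constraint 8: e - c = -4. The remaining constraints are straightforward to verify.

Satisfiable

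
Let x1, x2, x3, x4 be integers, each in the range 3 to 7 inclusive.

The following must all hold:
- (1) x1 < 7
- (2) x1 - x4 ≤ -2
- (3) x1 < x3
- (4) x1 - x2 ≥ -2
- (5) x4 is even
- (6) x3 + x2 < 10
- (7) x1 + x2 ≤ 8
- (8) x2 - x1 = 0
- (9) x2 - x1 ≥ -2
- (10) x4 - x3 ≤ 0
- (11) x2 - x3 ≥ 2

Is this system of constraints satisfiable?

Unsatisfiable

Constraints 2, 4, 10, and 11 give x1 − x2 ≥ -2, x2 − x3 ≥ 2, x3 − x4 ≥ 0, x4 − x1 ≥ 2.
Adding all 4 inequalities: the left sides telescope to 0, and the right sides sum to (-2) + 2 + 0 + 2 = 2. So 0 ≥ 2, which is false.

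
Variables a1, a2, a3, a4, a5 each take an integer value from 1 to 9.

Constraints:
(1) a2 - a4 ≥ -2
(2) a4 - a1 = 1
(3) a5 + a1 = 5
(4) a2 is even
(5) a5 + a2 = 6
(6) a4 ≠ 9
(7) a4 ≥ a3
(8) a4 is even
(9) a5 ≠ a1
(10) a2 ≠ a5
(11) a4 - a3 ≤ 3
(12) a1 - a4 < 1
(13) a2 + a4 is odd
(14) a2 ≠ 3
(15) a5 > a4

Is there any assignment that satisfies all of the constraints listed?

Constraint 4 makes a2 even and constraint 8 makes a4 even, so a2 + a4 must be even. Constraint 13 says a2 + a4 is odd — contradiction.

Unsatisfiable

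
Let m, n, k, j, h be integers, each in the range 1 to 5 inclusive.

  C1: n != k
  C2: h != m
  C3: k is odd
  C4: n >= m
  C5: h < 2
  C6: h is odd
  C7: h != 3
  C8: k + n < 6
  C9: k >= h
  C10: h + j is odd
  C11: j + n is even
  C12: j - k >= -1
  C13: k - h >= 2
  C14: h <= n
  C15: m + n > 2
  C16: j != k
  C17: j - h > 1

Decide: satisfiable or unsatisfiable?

Setting (m, n, k, j, h) = (2, 2, 3, 4, 1) satisfies everything: constraint 8: k + n = 5; constraint 12: j - k = 1, and the others follow.

Satisfiable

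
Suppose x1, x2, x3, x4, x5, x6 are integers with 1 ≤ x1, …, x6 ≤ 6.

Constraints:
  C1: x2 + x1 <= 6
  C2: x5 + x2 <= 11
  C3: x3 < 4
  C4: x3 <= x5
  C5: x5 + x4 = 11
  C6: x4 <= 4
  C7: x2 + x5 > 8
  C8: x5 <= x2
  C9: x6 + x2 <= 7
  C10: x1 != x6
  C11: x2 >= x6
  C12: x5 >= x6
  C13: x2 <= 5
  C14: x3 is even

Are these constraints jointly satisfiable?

From constraints 8 and 13: x5 ≤ x2 ≤ 5. From constraint 6: x4 ≤ 4. Hence x5 + x4 ≤ 9. But constraint 5 requires x5 + x4 = 11, and 11 > 9. Contradiction.

Unsatisfiable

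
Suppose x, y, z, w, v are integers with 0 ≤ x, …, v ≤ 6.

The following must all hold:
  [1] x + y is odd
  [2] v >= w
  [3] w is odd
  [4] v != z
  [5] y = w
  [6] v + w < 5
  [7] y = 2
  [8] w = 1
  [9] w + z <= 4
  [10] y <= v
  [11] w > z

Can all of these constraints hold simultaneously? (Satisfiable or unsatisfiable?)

Constraint 7 fixes y = 2 and constraint 8 fixes w = 1, but constraint 5 requires y = w. Since 2 ≠ 1, contradiction.

Unsatisfiable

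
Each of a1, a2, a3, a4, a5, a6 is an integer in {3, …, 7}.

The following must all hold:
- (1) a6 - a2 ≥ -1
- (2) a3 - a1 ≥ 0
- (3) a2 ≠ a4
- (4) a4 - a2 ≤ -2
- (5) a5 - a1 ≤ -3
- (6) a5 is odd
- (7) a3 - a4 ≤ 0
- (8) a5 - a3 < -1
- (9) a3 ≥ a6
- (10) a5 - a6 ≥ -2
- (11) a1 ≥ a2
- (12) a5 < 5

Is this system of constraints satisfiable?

Unsatisfiable

Constraints 1, 2, 4, 5, 7, and 10 give a6 − a2 ≥ -1, a2 − a4 ≥ 2, a4 − a3 ≥ 0, a3 − a1 ≥ 0, a1 − a5 ≥ 3, a5 − a6 ≥ -2.
Adding all 6 inequalities: the left sides telescope to 0, and the right sides sum to (-1) + 2 + 0 + 0 + 3 + (-2) = 2. So 0 ≥ 2, which is false.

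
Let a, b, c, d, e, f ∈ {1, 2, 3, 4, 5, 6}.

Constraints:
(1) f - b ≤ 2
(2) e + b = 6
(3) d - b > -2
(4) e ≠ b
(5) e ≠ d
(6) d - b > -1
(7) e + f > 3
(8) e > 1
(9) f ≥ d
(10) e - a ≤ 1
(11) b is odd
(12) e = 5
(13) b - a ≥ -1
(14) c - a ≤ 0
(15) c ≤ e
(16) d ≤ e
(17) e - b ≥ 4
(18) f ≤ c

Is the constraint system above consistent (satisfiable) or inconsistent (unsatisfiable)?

Unsatisfiable

Constraints 10, 13, and 17 give b − a ≥ -1, a − e ≥ -1, e − b ≥ 4.
Adding all 3 inequalities: the left sides telescope to 0, and the right sides sum to (-1) + (-1) + 4 = 2. So 0 ≥ 2, which is false.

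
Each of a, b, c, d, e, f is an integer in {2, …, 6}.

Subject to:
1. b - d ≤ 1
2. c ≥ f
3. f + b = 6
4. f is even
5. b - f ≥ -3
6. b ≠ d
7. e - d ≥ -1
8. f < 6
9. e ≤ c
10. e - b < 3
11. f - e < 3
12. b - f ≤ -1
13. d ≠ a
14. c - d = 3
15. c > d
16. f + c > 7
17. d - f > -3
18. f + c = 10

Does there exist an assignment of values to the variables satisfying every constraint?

Satisfiable

One satisfying assignment is a = 6, b = 2, c = 6, d = 3, e = 3, f = 4.
For the less obvious constraints — constraint 1: b - d = -1; constraint 3: f + b = 6; constraint 5: b - f = -2 — and the others hold by inspection.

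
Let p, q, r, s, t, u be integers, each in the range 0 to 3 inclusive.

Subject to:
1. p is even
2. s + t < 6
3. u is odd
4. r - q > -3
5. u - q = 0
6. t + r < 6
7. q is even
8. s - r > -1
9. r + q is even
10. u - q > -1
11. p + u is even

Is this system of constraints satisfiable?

Unsatisfiable

Constraint 1 makes p even and constraint 3 makes u odd, so p + u must be odd. Constraint 11 says p + u is even — contradiction.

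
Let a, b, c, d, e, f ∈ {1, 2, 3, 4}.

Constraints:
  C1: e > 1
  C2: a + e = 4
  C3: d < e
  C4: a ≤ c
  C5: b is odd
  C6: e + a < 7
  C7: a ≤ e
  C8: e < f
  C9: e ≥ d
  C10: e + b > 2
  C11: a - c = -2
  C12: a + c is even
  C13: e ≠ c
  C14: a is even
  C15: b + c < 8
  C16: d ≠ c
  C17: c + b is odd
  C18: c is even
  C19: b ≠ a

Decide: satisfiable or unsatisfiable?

Try a = 2, b = 1, c = 4, d = 1, e = 2, f = 4.
Check constraint 2: a + e = 4; constraint 6: e + a = 4. The remaining constraints are straightforward to verify.

Satisfiable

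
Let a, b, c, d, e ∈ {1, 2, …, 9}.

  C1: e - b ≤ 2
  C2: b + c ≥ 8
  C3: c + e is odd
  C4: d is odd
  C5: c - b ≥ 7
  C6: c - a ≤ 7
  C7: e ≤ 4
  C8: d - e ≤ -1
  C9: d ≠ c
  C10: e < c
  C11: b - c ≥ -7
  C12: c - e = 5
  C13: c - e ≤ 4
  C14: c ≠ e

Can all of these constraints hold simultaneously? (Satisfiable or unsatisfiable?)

Constraints 1, 5, and 13 give c − b ≥ 7, b − e ≥ -2, e − c ≥ -4.
Adding all 3 inequalities: the left sides telescope to 0, and the right sides sum to 7 + (-2) + (-4) = 1. So 0 ≥ 1, which is false.

Unsatisfiable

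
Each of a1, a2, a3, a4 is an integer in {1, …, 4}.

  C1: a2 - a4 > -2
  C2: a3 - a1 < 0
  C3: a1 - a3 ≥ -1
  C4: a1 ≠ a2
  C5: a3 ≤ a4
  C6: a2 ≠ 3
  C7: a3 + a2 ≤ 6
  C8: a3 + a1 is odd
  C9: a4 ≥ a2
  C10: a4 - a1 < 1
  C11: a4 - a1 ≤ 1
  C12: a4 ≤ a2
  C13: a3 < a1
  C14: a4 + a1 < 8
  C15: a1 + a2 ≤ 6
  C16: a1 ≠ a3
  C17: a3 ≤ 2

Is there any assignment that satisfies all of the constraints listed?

One satisfying assignment is a1 = 3, a2 = 2, a3 = 2, a4 = 2.
For the less obvious constraints — constraint 1: a2 - a4 = 0; constraint 2: a3 - a1 = -1 — and the others hold by inspection.

Satisfiable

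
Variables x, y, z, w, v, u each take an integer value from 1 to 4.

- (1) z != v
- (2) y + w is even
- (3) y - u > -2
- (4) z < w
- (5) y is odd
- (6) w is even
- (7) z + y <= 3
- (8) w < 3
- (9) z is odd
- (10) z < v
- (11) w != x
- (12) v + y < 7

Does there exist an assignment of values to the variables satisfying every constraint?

Unsatisfiable

Constraint 5 makes y odd and constraint 6 makes w even, so y + w must be odd. Constraint 2 says y + w is even — contradiction.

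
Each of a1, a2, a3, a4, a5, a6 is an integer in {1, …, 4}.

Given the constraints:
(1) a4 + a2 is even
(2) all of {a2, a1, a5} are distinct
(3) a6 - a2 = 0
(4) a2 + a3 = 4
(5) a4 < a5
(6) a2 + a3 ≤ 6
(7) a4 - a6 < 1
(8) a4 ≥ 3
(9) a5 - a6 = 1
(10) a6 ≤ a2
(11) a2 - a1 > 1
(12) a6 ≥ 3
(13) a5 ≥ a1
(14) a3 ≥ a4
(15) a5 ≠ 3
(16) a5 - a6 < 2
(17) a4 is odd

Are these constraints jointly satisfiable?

Unsatisfiable

From constraints 10 and 12: a2 ≥ a6 ≥ 3. From constraints 8 and 14: a3 ≥ a4 ≥ 3. Hence a2 + a3 ≥ 6. But constraint 4 requires a2 + a3 = 4, and 4 < 6. Contradiction.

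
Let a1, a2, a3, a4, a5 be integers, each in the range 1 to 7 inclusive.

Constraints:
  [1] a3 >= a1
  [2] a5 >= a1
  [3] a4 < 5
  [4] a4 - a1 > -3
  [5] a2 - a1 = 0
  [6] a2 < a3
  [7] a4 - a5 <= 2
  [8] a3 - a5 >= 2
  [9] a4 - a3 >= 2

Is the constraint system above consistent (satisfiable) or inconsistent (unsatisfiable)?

Unsatisfiable

Constraints 7, 8, and 9 give a4 − a3 ≥ 2, a3 − a5 ≥ 2, a5 − a4 ≥ -2.
Adding all 3 inequalities: the left sides telescope to 0, and the right sides sum to 2 + 2 + (-2) = 2. So 0 ≥ 2, which is false.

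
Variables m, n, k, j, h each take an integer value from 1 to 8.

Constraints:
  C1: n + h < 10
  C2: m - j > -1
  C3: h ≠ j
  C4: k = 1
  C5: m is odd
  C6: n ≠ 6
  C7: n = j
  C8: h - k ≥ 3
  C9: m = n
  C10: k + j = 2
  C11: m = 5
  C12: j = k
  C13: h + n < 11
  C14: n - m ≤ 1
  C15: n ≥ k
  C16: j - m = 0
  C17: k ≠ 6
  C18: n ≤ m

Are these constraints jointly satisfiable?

Constraint 11 fixes m = 5 and constraint 4 fixes k = 1. Constraints 7, 9, and 12 give m = n = j = k, so m = k. But 5 ≠ 1 — contradiction.

Unsatisfiable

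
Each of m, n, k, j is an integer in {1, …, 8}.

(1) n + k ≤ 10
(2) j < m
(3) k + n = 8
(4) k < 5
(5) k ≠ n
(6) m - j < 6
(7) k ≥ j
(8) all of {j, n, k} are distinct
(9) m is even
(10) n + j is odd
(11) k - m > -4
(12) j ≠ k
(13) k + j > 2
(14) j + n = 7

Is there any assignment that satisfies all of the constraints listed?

Satisfiable

The assignment m = 6, n = 5, k = 3, j = 2 works:
  constraint 1 holds since n + k = 8.
  constraint 3 holds since k + n = 8.
  constraint 6 holds since m - j = 4.
The rest check out directly.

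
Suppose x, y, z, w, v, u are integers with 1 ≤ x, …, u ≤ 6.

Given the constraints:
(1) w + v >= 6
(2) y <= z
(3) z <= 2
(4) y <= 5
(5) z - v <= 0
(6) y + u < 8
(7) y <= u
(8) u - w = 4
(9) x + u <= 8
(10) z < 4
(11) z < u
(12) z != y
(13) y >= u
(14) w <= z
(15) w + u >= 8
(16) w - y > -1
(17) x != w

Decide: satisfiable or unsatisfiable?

Unsatisfiable

From constraints 3 and 14: w ≤ z ≤ 2. From constraints 4 and 13: u ≤ y ≤ 5. Hence w + u ≤ 7. But constraint 15 requires w + u ≥ 8, and 8 > 7. Contradiction.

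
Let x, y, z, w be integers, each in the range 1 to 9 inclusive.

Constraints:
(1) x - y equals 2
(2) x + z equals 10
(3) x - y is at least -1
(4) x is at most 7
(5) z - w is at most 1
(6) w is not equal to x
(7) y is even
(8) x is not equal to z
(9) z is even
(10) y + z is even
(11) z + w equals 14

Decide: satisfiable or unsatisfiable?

Satisfiable

The assignment x = 4, y = 2, z = 6, w = 8 works:
  constraint 1 holds since x - y = 2.
  constraint 2 holds since x + z = 10.
  constraint 3 holds since x - y = 2.
The rest check out directly.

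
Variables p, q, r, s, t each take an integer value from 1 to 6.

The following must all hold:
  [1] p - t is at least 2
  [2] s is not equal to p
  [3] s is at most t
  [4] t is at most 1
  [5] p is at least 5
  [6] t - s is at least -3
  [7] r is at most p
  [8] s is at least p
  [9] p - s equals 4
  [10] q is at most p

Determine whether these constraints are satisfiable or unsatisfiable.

Unsatisfiable

From constraints 5 and 8: s ≥ p and p ≥ 5, so s ≥ 5. From constraints 3 and 4: s ≤ t and t ≤ 1, so s ≤ 1. But 1 < 5, so no value of s works.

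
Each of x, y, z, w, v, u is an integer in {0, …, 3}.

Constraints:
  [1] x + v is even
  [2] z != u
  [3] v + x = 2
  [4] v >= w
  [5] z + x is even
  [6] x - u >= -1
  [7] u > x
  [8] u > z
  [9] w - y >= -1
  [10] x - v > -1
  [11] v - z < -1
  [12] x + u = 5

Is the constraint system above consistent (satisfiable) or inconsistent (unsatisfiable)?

Satisfiable

Try x = 2, y = 0, z = 2, w = 0, v = 0, u = 3.
Check constraint 3: v + x = 2; constraint 6: x - u = -1; constraint 9: w - y = 0. The remaining constraints are straightforward to verify.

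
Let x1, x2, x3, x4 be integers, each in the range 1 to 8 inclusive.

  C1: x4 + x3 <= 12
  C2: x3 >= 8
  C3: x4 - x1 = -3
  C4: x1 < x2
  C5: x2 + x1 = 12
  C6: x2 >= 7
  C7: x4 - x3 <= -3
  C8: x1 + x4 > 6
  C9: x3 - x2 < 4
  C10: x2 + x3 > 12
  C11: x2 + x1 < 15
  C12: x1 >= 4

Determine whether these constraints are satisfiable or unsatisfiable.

Satisfiable

Setting (x1, x2, x3, x4) = (5, 7, 8, 2) satisfies everything: constraint 1: x4 + x3 = 10; constraint 3: x4 - x1 = -3, and the others follow.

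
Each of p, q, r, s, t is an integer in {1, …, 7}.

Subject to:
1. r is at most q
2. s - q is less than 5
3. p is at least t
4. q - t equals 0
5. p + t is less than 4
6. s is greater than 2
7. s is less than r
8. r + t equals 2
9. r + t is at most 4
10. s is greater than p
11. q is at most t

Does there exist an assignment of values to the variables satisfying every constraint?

Constraints 1, 3, 7, 10, and 11 give q ≤ t, t ≤ p, p < s, s < r, r ≤ q. Chaining: q ≤ t ≤ p < s < r ≤ q, which forces q < q — impossible.

Unsatisfiable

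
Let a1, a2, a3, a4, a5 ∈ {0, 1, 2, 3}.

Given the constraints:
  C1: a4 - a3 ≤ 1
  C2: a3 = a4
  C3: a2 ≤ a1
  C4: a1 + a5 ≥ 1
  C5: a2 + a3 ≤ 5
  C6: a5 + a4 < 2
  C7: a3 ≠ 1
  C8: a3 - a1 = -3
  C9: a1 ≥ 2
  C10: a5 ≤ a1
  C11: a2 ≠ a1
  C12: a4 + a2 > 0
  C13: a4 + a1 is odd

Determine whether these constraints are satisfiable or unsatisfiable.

Try a1 = 3, a2 = 2, a3 = 0, a4 = 0, a5 = 1.
Check constraint 1: a4 - a3 = 0; constraint 4: a1 + a5 = 4; constraint 5: a2 + a3 = 2. The remaining constraints are straightforward to verify.

Satisfiable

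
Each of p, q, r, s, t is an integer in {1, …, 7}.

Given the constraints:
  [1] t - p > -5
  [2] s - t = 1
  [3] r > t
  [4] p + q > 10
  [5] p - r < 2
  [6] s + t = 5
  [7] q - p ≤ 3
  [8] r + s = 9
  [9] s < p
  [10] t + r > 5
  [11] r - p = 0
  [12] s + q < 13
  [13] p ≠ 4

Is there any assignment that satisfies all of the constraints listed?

The assignment p = 6, q = 7, r = 6, s = 3, t = 2 works:
  constraint 1 holds since t - p = -4.
  constraint 2 holds since s - t = 1.
The rest check out directly.

Satisfiable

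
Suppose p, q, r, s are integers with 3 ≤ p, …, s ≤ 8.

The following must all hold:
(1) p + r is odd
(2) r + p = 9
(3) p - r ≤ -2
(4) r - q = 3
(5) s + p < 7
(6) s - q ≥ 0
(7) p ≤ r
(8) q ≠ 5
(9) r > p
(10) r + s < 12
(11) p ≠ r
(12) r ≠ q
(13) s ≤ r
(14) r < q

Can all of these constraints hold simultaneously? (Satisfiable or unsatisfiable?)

Unsatisfiable

Constraints 6, 13, and 14 give s ≤ r, r < q, q ≤ s. Chaining: s ≤ r < q ≤ s, which forces s < s — impossible.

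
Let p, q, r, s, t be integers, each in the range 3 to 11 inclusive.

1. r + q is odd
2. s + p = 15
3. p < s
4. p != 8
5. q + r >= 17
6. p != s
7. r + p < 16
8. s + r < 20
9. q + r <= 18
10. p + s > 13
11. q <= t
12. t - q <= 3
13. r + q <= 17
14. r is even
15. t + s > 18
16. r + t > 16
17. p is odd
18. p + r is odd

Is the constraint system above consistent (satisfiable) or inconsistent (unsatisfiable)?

Satisfiable

One satisfying assignment is p = 5, q = 9, r = 8, s = 10, t = 10.
For the less obvious constraints — constraint 2: s + p = 15; constraint 5: q + r = 17; constraint 7: r + p = 13 — and the others hold by inspection.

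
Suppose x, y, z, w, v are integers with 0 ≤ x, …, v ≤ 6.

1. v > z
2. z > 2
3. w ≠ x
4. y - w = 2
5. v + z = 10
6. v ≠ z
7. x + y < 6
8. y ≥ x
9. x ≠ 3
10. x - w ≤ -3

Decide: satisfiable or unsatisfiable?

Satisfiable

Take x = 0, y = 5, z = 4, w = 3, v = 6. Then constraint 4: y - w = 2; constraint 5: v + z = 10, and every other listed constraint is also met.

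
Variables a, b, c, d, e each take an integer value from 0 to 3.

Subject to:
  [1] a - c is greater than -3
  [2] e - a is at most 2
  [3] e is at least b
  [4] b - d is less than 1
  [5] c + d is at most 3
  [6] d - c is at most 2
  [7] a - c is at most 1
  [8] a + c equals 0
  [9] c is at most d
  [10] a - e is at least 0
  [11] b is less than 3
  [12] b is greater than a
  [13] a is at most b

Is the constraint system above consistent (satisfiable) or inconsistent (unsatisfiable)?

Constraints 3, 10, and 12 give b ≤ e, e ≤ a, a < b. Chaining: b ≤ e ≤ a < b, which forces b < b — impossible.

Unsatisfiable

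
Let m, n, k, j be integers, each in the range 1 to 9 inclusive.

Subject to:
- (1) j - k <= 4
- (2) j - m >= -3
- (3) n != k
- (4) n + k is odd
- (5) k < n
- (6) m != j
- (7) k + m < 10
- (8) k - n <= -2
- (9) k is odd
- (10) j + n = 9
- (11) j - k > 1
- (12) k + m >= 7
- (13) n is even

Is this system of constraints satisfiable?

Satisfiable

The assignment m = 6, n = 4, k = 1, j = 5 works:
  constraint 1 holds since j - k = 4.
  constraint 2 holds since j - m = -1.
  constraint 7 holds since k + m = 7.
The rest check out directly.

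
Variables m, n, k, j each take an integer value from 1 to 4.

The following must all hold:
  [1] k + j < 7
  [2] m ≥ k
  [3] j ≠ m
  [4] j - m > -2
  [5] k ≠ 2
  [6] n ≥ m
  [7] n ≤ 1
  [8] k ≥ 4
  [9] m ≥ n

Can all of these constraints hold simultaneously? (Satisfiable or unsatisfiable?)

From constraints 2 and 8: m ≥ k and k ≥ 4, so m ≥ 4. From constraints 6 and 7: m ≤ n and n ≤ 1, so m ≤ 1. But 1 < 4, so no value of m works.

Unsatisfiable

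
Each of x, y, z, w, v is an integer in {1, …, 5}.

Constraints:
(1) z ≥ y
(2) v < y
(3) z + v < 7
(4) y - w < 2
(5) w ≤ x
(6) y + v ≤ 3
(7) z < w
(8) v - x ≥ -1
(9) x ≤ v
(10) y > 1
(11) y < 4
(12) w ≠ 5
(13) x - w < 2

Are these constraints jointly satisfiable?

Constraints 1, 2, 5, 7, and 9 give y ≤ z, z < w, w ≤ x, x ≤ v, v < y. Chaining: y ≤ z < w ≤ x ≤ v < y, which forces y < y — impossible.

Unsatisfiable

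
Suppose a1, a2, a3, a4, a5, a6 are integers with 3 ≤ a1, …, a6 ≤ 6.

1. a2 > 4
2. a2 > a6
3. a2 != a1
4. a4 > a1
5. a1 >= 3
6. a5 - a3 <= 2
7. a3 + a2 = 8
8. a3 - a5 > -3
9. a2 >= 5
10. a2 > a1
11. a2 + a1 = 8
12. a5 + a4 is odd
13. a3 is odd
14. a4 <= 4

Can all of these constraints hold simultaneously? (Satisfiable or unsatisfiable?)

The assignment a1 = 3, a2 = 5, a3 = 3, a4 = 4, a5 = 3, a6 = 4 works:
  constraint 6 holds since a5 - a3 = 0.
  constraint 7 holds since a3 + a2 = 8.
The rest check out directly.

Satisfiable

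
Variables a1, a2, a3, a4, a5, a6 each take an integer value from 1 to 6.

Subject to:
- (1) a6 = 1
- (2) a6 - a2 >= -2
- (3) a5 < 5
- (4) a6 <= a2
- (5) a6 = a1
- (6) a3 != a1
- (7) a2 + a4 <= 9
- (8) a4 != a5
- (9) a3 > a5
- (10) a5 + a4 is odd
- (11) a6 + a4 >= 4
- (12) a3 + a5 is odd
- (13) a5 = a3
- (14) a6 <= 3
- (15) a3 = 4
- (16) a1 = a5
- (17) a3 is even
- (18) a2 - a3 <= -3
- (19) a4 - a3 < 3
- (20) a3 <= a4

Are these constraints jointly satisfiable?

Constraint 1 fixes a6 = 1 and constraint 15 fixes a3 = 4. Constraints 5, 13, and 16 give a6 = a1 = a5 = a3, so a6 = a3. But 1 ≠ 4 — contradiction.

Unsatisfiable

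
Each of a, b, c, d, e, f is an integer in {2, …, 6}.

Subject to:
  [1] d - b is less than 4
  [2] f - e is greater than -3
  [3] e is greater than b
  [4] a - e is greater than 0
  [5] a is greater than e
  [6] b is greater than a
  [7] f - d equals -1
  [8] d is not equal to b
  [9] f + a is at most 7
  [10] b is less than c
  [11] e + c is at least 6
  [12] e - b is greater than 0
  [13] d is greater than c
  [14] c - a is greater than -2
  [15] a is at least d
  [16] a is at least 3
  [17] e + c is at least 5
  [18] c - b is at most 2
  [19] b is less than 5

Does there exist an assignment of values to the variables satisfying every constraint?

Unsatisfiable

Constraints 6, 10, 13, and 15 give a < b, b < c, c < d, d ≤ a. Chaining: a < b < c < d ≤ a, which forces a < a — impossible.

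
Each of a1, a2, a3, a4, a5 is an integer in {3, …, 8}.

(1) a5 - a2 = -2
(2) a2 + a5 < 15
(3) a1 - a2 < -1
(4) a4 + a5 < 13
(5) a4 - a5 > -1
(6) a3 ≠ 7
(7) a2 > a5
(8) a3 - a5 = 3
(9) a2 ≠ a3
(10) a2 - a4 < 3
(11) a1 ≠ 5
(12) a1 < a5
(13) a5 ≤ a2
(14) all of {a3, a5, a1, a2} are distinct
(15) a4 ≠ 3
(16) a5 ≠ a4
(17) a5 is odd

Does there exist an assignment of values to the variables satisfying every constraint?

Satisfiable

One satisfying assignment is a1 = 3, a2 = 7, a3 = 8, a4 = 6, a5 = 5.
For the less obvious constraints — constraint 1: a5 - a2 = -2; constraint 2: a2 + a5 = 12 — and the others hold by inspection.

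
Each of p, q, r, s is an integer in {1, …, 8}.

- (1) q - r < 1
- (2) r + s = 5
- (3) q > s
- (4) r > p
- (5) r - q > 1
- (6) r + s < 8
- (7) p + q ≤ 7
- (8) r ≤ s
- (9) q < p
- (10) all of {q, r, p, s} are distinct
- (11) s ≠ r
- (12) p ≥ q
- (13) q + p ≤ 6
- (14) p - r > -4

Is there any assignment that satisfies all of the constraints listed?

Unsatisfiable

Constraints 3, 4, 8, and 9 give p < r, r ≤ s, s < q, q < p. Chaining: p < r ≤ s < q < p, which forces p < p — impossible.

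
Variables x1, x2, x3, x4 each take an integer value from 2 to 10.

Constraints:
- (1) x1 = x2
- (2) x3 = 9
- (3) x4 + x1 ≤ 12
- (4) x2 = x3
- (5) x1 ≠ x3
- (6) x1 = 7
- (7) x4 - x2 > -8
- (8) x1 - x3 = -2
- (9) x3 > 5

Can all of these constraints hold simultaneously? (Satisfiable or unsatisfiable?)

Constraint 6 fixes x1 = 7 and constraint 2 fixes x3 = 9. Constraints 1 and 4 give x1 = x2 = x3, so x1 = x3. But 7 ≠ 9 — contradiction.

Unsatisfiable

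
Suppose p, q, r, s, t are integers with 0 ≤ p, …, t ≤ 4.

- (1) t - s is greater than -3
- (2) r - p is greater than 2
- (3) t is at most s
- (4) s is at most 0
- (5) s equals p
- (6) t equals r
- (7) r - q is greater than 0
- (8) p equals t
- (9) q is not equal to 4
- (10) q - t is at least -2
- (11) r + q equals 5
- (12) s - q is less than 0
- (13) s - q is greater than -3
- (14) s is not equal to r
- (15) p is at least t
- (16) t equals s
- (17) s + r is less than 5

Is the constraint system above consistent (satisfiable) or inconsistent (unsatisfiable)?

Unsatisfiable

From constraints 5, 6, and 8, s = p = t = r, so s = r. But constraint 14 says s ≠ r. Contradiction.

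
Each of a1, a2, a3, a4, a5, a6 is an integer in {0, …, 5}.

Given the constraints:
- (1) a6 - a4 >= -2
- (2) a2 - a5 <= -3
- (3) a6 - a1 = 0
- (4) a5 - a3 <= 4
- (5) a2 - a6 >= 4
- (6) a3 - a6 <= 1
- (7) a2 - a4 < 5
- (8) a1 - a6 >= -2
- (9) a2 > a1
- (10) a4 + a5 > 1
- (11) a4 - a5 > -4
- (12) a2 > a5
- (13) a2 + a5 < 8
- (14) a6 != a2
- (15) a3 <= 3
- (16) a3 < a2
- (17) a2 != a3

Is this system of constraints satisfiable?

Constraints 2, 4, 5, and 6 give a2 − a6 ≥ 4, a6 − a3 ≥ -1, a3 − a5 ≥ -4, a5 − a2 ≥ 3.
Adding all 4 inequalities: the left sides telescope to 0, and the right sides sum to 4 + (-1) + (-4) + 3 = 2. So 0 ≥ 2, which is false.

Unsatisfiable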